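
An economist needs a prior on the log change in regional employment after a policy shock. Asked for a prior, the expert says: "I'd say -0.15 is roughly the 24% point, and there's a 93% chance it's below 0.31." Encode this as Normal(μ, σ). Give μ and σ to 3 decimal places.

For Normal(μ,σ), the p-quantile is μ + z_p·σ. Here z_{0.24} = -0.7063, z_{0.93} = 1.476.
So -0.15 = μ − 0.7063σ and 0.31 = μ + 1.476σ.
Subtracting: σ = (0.31 − -0.15)/(1.476 − (-0.7063)) = 0.211.
Then μ = -0.15 − (-0.7063)·0.211 = -0.001.

μ = -0.001, σ = 0.211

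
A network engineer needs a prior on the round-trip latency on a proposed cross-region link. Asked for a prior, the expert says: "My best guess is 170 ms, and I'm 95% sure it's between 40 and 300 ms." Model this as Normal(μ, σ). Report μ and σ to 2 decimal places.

μ = 170.00, σ = 66.33

A symmetric 95% interval runs μ ± z·σ with z = 1.96.
Half-width = 130, so σ = 130/1.96 = 66.33.
μ is the stated best guess, 170.00.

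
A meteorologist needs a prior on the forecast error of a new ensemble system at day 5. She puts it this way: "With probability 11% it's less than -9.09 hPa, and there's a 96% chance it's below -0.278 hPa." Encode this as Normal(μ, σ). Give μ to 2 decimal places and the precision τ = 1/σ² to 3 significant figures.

For Normal(μ,σ), the p-quantile is μ + z_p·σ. Here z_{0.11} = -1.227, z_{0.96} = 1.751.
So -9.09 = μ − 1.227σ and -0.278 = μ + 1.751σ.
Subtracting: σ = (-0.278 − -9.09)/(1.751 − (-1.227)) = 2.96.
Then μ = -9.09 − (-1.227)·2.96 = -5.46.
Precision τ = 1/σ² = 1/2.96² = 0.114.

μ = -5.46, τ = 0.114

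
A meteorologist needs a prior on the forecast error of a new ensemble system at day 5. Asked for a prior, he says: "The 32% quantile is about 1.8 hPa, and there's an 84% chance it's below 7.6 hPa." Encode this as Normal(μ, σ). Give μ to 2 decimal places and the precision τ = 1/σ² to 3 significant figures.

For Normal(μ,σ), the p-quantile is μ + z_p·σ. Here z_{0.32} = -0.4677, z_{0.84} = 0.9945.
So 1.8 = μ − 0.4677σ and 7.6 = μ + 0.9945σ.
Subtracting: σ = (7.6 − 1.8)/(0.9945 − (-0.4677)) = 3.97.
Then μ = 1.8 − (-0.4677)·3.97 = 3.66.
Precision τ = 1/σ² = 1/3.967² = 0.0636.

μ = 3.66, τ = 0.0636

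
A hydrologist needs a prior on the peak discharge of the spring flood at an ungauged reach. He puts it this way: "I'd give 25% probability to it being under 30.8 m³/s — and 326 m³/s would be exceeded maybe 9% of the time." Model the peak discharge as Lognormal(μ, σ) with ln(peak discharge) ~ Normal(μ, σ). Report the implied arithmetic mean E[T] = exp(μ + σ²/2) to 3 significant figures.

E[T] ≈ 135 m³/s

If T ~ Lognormal(μ,σ) then ln T ~ Normal(μ,σ), so the p-quantile of ln T is μ + z_p·σ.
ln(30.8) = 3.428 and ln(326) = 5.787; z_{0.25} = -0.6745, z_{0.91} = 1.341.
σ = (5.787 − 3.428)/(1.341 − (-0.6745)) = 1.171.
μ = 3.428 − (-0.6745)·1.171 = 4.217.
E[T] = exp(μ + σ²/2) = exp(4.217 + 0.6853) = 135 m³/s.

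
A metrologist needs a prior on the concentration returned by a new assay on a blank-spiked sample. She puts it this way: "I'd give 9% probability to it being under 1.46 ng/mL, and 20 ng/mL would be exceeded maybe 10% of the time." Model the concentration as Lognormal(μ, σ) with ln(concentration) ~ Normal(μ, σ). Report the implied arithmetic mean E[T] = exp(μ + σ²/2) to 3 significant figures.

E[T] ≈ 9.16 ng/mL

If T ~ Lognormal(μ,σ) then ln T ~ Normal(μ,σ), so the p-quantile of ln T is μ + z_p·σ.
ln(1.46) = 0.3784 and ln(20) = 2.996; z_{0.09} = -1.341, z_{0.9} = 1.282.
σ = (2.996 − 0.3784)/(1.282 − (-1.341)) = 0.998.
μ = 0.3784 − (-1.341)·0.998 = 1.717.
E[T] = exp(μ + σ²/2) = exp(1.717 + 0.4981) = 9.16 ng/mL.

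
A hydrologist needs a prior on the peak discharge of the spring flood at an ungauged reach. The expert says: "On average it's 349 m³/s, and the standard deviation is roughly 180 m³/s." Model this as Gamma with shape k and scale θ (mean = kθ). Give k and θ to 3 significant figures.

k ≈ 3.76, θ ≈ 92.8

For Gamma(k, scale θ): mean = kθ, variance = kθ², so CV = 1/√k.
CV = SD/mean = 180/349 = 0.5158, hence k = 1/CV² = 3.76.
Then θ = mean/k = 349/3.76 = 92.8.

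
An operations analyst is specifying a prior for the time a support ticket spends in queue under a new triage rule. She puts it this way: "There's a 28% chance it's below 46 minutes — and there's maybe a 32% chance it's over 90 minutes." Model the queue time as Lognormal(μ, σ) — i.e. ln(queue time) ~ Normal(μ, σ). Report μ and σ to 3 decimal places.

If T ~ Lognormal(μ,σ) then ln T ~ Normal(μ,σ), so the p-quantile of ln T is μ + z_p·σ.
ln(46) = 3.829 and ln(90) = 4.5; z_{0.28} = -0.5828, z_{0.68} = 0.4677.
σ = (4.5 − 3.829)/(0.4677 − (-0.5828)) = 0.639.
μ = 3.829 − (-0.5828)·0.639 = 4.201.

μ ≈ 4.201, σ ≈ 0.639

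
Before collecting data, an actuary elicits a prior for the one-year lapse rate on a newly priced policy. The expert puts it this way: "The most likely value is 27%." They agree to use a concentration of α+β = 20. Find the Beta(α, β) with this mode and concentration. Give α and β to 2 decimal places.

For α,β > 1 the Beta mode is (α−1)/(α+β−2). With α+β = 20, the mode is (α−1)/18.
Set (α−1)/18 = 0.27 → α = 1 + 0.27·18 = 5.86.
β = 20 − α = 14.14.

α = 5.86, β = 14.14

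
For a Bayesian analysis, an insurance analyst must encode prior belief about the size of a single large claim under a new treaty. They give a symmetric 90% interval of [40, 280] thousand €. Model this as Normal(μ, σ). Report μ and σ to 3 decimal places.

A symmetric 90% interval runs μ ± z·σ with z = 1.645.
Half-width = 120, so σ = 120/1.645 = 72.955.
μ is the interval midpoint, 160.000.

μ = 160.000, σ = 72.955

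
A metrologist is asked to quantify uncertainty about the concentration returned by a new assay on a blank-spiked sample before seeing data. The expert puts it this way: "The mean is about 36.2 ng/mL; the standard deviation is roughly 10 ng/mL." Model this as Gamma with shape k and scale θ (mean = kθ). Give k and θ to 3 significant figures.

For Gamma(k, scale θ): mean = kθ, variance = kθ², so CV = 1/√k.
CV = SD/mean = 10/36.2 = 0.2762, hence k = 1/CV² = 13.1.
Then θ = mean/k = 36.2/13.1 = 2.76.

k ≈ 13.1, θ ≈ 2.76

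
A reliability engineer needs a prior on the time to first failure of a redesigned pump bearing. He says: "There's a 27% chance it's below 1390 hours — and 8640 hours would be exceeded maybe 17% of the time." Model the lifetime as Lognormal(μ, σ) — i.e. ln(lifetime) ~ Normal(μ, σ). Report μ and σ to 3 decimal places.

If T ~ Lognormal(μ,σ) then ln T ~ Normal(μ,σ), so the p-quantile of ln T is μ + z_p·σ.
ln(1390) = 7.237 and ln(8640) = 9.064; z_{0.27} = -0.6128, z_{0.83} = 0.9542.
σ = (9.064 − 7.237)/(0.9542 − (-0.6128)) = 1.166.
μ = 7.237 − (-0.6128)·1.166 = 7.952.

μ ≈ 7.952, σ ≈ 1.166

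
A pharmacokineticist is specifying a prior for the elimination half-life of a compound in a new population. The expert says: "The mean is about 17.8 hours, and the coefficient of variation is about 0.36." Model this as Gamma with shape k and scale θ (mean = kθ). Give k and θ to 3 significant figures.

k ≈ 7.72, θ ≈ 2.31

For Gamma(k, scale θ): mean = kθ, variance = kθ², so CV = 1/√k.
CV = 0.36, hence k = 1/CV² = 7.72.
Then θ = mean/k = 17.8/7.72 = 2.31.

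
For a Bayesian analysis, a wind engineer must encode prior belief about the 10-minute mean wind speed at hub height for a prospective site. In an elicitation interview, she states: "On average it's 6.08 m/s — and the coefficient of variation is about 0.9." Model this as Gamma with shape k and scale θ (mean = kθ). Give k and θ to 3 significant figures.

For Gamma(k, scale θ): mean = kθ, variance = kθ², so CV = 1/√k.
CV = 0.9, hence k = 1/CV² = 1.23.
Then θ = mean/k = 6.08/1.23 = 4.92.

k ≈ 1.23, θ ≈ 4.92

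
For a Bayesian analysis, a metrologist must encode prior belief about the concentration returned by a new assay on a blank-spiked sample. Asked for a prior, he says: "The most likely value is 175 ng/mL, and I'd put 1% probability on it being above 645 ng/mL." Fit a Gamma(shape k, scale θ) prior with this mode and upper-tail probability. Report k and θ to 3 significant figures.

Gamma(k,θ) with k>1 has mode (k−1)θ, so θ = 175/(k−1).
Need P(X < 645) = 0.99 with θ tied to k this way. Start at k = 2, θ = 175: P(X<645) ≈ 0.882.
Too low — raise k to concentrate. Iterating converges to k ≈ 3.51.
Then θ = 175/(3.51−1) ≈ 69.7.

k ≈ 3.51, θ ≈ 69.7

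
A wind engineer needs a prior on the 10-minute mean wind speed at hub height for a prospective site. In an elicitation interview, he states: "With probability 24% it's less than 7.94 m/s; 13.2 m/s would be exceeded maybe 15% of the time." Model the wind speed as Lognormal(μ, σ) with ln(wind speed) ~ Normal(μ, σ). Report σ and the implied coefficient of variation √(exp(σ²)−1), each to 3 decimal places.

σ ≈ 0.292, CV ≈ 0.298

If T ~ Lognormal(μ,σ) then ln T ~ Normal(μ,σ), so the p-quantile of ln T is μ + z_p·σ.
ln(7.94) = 2.072 and ln(13.2) = 2.58; z_{0.24} = -0.7063, z_{0.85} = 1.036.
σ = (2.58 − 2.072)/(1.036 − (-0.7063)) = 0.292.
μ = 2.072 − (-0.7063)·0.292 = 2.278.
CV = √(exp(σ²)−1) = √(exp(0.0851)−1) = 0.298.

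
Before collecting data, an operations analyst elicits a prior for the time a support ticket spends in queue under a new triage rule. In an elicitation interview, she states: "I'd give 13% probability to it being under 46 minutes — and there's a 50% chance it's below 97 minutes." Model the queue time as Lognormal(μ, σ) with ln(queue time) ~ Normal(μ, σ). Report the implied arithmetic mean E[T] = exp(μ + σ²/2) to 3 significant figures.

If T ~ Lognormal(μ,σ) then ln T ~ Normal(μ,σ), so the p-quantile of ln T is μ + z_p·σ.
ln(46) = 3.829 and ln(97) = 4.575; z_{0.13} = -1.126, z_{0.5} = 0.
σ = (4.575 − 3.829)/(0 − (-1.126)) = 0.662.
μ = 3.829 − (-1.126)·0.662 = 4.575.
E[T] = exp(μ + σ²/2) = exp(4.575 + 0.2194) = 121 minutes.

E[T] ≈ 121 minutes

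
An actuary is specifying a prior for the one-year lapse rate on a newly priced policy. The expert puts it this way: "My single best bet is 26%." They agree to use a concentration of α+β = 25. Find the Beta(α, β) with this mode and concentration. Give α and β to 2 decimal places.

α = 6.98, β = 18.02

For α,β > 1 the Beta mode is (α−1)/(α+β−2). With α+β = 25, the mode is (α−1)/23.
Set (α−1)/23 = 0.26 → α = 1 + 0.26·23 = 6.98.
β = 25 − α = 18.02.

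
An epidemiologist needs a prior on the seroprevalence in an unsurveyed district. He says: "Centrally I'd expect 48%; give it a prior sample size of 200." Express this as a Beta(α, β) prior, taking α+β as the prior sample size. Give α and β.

Under the effective-sample-size interpretation, Beta(α, β) has prior mean α/(α+β) and prior sample size α+β.
So α+β = 200 and α/(α+β) = 0.48, giving α = 0.48·200 = 96 and β = 200 − 96 = 104.

α = 96, β = 104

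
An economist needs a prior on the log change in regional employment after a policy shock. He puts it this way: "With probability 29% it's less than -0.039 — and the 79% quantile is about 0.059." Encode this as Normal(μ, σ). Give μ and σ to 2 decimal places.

μ = 0.00, σ = 0.07

For Normal(μ,σ), the p-quantile is μ + z_p·σ. Here z_{0.29} = -0.5534, z_{0.79} = 0.8064.
So -0.039 = μ − 0.5534σ and 0.059 = μ + 0.8064σ.
Subtracting: σ = (0.059 − -0.039)/(0.8064 − (-0.5534)) = 0.07.
Then μ = -0.039 − (-0.5534)·0.07 = 0.00.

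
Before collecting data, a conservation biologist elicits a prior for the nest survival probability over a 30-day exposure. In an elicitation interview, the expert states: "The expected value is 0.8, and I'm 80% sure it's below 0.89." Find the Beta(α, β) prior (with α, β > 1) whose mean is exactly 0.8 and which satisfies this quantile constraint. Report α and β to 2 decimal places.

With mean 0.8 fixed, write α = 0.8s, β = 0.2s where s = α+β.
Need P(θ < 0.89) = 0.8 under Beta(0.8s, 0.2s). Normal approximation: (q−m)/√(m(1−m)/s) ≈ z_{0.8} = 0.842, so s ≈ 0.8·0.2·(0.842)²/(0.89−0.8)² = 14.0.
At s = 14.0: P(θ<0.89) ≈ 0.795. Adjusting to match 0.8 gives s ≈ 14.44.
So α = 0.8·14.44 ≈ 11.55, β = 0.2·14.44 ≈ 2.89.

α ≈ 11.55, β ≈ 2.89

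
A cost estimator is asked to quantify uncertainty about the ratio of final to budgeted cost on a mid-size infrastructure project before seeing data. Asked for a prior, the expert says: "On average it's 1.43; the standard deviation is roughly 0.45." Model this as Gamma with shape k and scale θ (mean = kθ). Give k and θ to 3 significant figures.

k ≈ 10.1, θ ≈ 0.142

For Gamma(k, scale θ): mean = kθ, variance = kθ², so CV = 1/√k.
CV = SD/mean = 0.45/1.43 = 0.3147, hence k = 1/CV² = 10.1.
Then θ = mean/k = 1.43/10.1 = 0.142.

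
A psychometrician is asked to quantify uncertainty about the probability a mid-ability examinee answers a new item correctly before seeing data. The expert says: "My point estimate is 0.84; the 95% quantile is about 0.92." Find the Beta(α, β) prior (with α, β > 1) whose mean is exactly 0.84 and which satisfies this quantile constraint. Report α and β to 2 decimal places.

With mean 0.84 fixed, write α = 0.84s, β = 0.16s where s = α+β.
Need P(θ < 0.92) = 0.95 under Beta(0.84s, 0.16s). Normal approximation: (q−m)/√(m(1−m)/s) ≈ z_{0.95} = 1.64, so s ≈ 0.84·0.16·(1.64)²/(0.92−0.84)² = 56.8.
At s = 56.8: P(θ<0.92) ≈ 0.970. Adjusting to match 0.95 gives s ≈ 44.45.
So α = 0.84·44.45 ≈ 37.34, β = 0.16·44.45 ≈ 7.11.

α ≈ 37.34, β ≈ 7.11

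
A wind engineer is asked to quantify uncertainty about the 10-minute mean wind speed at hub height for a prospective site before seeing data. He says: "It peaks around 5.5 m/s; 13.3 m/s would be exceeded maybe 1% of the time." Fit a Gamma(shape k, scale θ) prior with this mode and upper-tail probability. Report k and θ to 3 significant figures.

Gamma(k,θ) with k>1 has mode (k−1)θ, so θ = 5.5/(k−1).
Need P(X < 13.3) = 0.99 with θ tied to k this way. Start at k = 2, θ = 5.5: P(X<13.3) ≈ 0.695.
Too low — raise k to concentrate. Iterating converges to k ≈ 7.06.
Then θ = 5.5/(7.06−1) ≈ 0.907.

k ≈ 7.06, θ ≈ 0.907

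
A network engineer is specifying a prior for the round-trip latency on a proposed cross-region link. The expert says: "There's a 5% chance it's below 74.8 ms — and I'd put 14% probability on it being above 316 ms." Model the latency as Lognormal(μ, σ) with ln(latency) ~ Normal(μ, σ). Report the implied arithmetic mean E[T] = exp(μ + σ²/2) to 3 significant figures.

E[T] ≈ 205 ms

If T ~ Lognormal(μ,σ) then ln T ~ Normal(μ,σ), so the p-quantile of ln T is μ + z_p·σ.
ln(74.8) = 4.315 and ln(316) = 5.756; z_{0.05} = -1.645, z_{0.86} = 1.08.
σ = (5.756 − 4.315)/(1.08 − (-1.645)) = 0.529.
μ = 4.315 − (-1.645)·0.529 = 5.185.
E[T] = exp(μ + σ²/2) = exp(5.185 + 0.1398) = 205 ms.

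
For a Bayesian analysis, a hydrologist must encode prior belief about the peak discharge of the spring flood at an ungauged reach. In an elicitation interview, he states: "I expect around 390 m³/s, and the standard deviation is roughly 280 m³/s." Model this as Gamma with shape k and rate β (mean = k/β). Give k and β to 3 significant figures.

k ≈ 1.94, β ≈ 0.00497

For Gamma(k, rate β): mean = k/β, variance = k/β², so CV = 1/√k.
CV = SD/mean = 280/390 = 0.7179, hence k = 1/CV² = 1.94.
Then β = k/mean = 1.94/390 = 0.00497.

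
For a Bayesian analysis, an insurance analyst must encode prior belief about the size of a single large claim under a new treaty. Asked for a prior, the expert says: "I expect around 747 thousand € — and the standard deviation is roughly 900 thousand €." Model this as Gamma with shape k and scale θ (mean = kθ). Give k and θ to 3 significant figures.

k ≈ 0.689, θ ≈ 1080

For Gamma(k, scale θ): mean = kθ, variance = kθ², so CV = 1/√k.
CV = SD/mean = 900/747 = 1.205, hence k = 1/CV² = 0.689.
Then θ = mean/k = 747/0.689 = 1080.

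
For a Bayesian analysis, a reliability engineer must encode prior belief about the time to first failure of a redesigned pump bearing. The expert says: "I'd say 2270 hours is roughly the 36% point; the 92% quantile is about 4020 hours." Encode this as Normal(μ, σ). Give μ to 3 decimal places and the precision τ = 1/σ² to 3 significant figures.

μ = 2625.709, τ = 1.02e-06

The p-quantile of Normal(μ,σ) is μ + z_p·σ, with z_{0.36} = -0.3585 and z_{0.92} = 1.405.
Eliminate σ: μ = (z₂·x₁ − z₁·x₂)/(z₂ − z₁) = (1.405·2270 − (-0.3585)·4020)/1.764 = 2625.709.
Then σ = (x₂ − x₁)/(z₂ − z₁) = (4020 − 2270)/1.764 = 992.328.
Precision τ = 1/σ² = 1/992.3² = 1.02e-06.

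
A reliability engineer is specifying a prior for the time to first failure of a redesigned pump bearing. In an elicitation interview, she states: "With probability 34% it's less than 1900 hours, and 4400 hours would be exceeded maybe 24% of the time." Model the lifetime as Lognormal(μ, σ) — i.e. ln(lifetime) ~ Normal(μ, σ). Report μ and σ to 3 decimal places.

If T ~ Lognormal(μ,σ) then ln T ~ Normal(μ,σ), so the p-quantile of ln T is μ + z_p·σ.
ln(1900) = 7.55 and ln(4400) = 8.389; z_{0.34} = -0.4125, z_{0.76} = 0.7063.
σ = (8.389 − 7.55)/(0.7063 − (-0.4125)) = 0.751.
μ = 7.55 − (-0.4125)·0.751 = 7.859.

μ ≈ 7.859, σ ≈ 0.751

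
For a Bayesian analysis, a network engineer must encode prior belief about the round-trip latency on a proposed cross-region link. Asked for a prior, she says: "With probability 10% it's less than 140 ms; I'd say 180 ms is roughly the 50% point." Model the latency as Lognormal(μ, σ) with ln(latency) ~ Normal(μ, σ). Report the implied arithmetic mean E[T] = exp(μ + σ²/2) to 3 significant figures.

E[T] ≈ 183 ms

If T ~ Lognormal(μ,σ) then ln T ~ Normal(μ,σ), so the p-quantile of ln T is μ + z_p·σ.
ln(140) = 4.942 and ln(180) = 5.193; z_{0.1} = -1.282, z_{0.5} = 0.
σ = (5.193 − 4.942)/(0 − (-1.282)) = 0.196.
μ = 4.942 − (-1.282)·0.196 = 5.193.
E[T] = exp(μ + σ²/2) = exp(5.193 + 0.0192) = 183 ms.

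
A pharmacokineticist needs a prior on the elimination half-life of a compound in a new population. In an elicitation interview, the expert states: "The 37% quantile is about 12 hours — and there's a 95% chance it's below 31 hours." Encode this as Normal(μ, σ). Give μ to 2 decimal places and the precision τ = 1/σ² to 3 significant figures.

μ = 15.19, τ = 0.0108

For Normal(μ,σ), the p-quantile is μ + z_p·σ. Here z_{0.37} = -0.3319, z_{0.95} = 1.645.
So 12 = μ − 0.3319σ and 31 = μ + 1.645σ.
Subtracting: σ = (31 − 12)/(1.645 − (-0.3319)) = 9.61.
Then μ = 12 − (-0.3319)·9.61 = 15.19.
Precision τ = 1/σ² = 1/9.612² = 0.0108.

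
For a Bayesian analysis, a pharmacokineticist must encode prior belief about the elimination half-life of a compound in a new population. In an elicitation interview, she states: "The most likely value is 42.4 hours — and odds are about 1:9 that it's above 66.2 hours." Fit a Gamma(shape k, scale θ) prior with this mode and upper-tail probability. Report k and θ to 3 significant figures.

k ≈ 10.4, θ ≈ 4.5

Gamma(k,θ) with k>1 has mode (k−1)θ, so θ = 42.4/(k−1).
Need P(X < 66.2) = 0.9 with θ tied to k this way. Start at k = 2, θ = 42.4: P(X<66.2) ≈ 0.462.
Too low — raise k to concentrate. Iterating converges to k ≈ 10.4.
Then θ = 42.4/(10.4−1) ≈ 4.5.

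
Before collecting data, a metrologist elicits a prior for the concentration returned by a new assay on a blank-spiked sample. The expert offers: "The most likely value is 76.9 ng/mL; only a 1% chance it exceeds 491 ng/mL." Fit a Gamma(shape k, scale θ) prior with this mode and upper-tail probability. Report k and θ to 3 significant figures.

k ≈ 2.06, θ ≈ 72.8

Gamma(k,θ) with k>1 has mode (k−1)θ, so θ = 76.9/(k−1).
Need P(X < 491) = 0.99 with θ tied to k this way. Start at k = 2, θ = 76.9: P(X<491) ≈ 0.988.
Too low — raise k to concentrate. Iterating converges to k ≈ 2.06.
Then θ = 76.9/(2.06−1) ≈ 72.8.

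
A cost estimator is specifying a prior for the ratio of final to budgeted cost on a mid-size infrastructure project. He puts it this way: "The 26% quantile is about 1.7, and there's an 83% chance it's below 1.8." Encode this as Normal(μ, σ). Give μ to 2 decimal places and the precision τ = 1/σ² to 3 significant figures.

μ = 1.74, τ = 255

The p-quantile of Normal(μ,σ) is μ + z_p·σ, with z_{0.26} = -0.6433 and z_{0.83} = 0.9542.
Eliminate σ: μ = (z₂·x₁ − z₁·x₂)/(z₂ − z₁) = (0.9542·1.7 − (-0.6433)·1.8)/1.598 = 1.74.
Then σ = (x₂ − x₁)/(z₂ − z₁) = (1.8 − 1.7)/1.598 = 0.06.
Precision τ = 1/σ² = 1/0.0626² = 255.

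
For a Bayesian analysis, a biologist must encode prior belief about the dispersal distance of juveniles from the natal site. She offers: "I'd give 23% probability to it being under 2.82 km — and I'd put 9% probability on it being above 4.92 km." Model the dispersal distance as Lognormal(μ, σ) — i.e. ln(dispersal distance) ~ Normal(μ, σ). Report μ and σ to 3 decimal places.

If T ~ Lognormal(μ,σ) then ln T ~ Normal(μ,σ), so the p-quantile of ln T is μ + z_p·σ.
ln(2.82) = 1.037 and ln(4.92) = 1.593; z_{0.23} = -0.7388, z_{0.91} = 1.341.
σ = (1.593 − 1.037)/(1.341 − (-0.7388)) = 0.268.
μ = 1.037 − (-0.7388)·0.268 = 1.234.

μ ≈ 1.234, σ ≈ 0.268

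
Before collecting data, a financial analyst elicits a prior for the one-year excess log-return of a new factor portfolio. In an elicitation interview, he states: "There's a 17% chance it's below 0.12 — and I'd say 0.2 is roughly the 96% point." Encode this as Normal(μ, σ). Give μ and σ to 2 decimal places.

μ = 0.15, σ = 0.03

The p-quantile of Normal(μ,σ) is μ + z_p·σ, with z_{0.17} = -0.9542 and z_{0.96} = 1.751.
Eliminate σ: μ = (z₂·x₁ − z₁·x₂)/(z₂ − z₁) = (1.751·0.12 − (-0.9542)·0.2)/2.705 = 0.15.
Then σ = (x₂ − x₁)/(z₂ − z₁) = (0.2 − 0.12)/2.705 = 0.03.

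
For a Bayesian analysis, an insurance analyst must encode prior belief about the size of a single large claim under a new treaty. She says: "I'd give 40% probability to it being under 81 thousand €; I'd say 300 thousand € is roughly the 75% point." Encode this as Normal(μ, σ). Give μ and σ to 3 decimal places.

μ = 140.798, σ = 236.033

The p-quantile of Normal(μ,σ) is μ + z_p·σ, with z_{0.4} = -0.2533 and z_{0.75} = 0.6745.
Eliminate σ: μ = (z₂·x₁ − z₁·x₂)/(z₂ − z₁) = (0.6745·81 − (-0.2533)·300)/0.9278 = 140.798.
Then σ = (x₂ − x₁)/(z₂ − z₁) = (300 − 81)/0.9278 = 236.033.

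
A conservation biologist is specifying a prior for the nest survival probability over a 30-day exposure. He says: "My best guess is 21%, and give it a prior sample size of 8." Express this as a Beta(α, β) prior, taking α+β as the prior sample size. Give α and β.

Under the effective-sample-size interpretation, Beta(α, β) has prior mean α/(α+β) and prior sample size α+β.
So α+β = 8 and α/(α+β) = 0.21, giving α = 0.21·8 = 1.68 and β = 8 − 1.68 = 6.32.

α = 1.68, β = 6.32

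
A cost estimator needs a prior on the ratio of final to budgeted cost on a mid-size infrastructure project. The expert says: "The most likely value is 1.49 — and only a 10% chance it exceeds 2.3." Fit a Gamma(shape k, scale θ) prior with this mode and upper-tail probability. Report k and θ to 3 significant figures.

Gamma(k,θ) with k>1 has mode (k−1)θ, so θ = 1.49/(k−1).
Need P(X < 2.3) = 0.9 with θ tied to k this way. Start at k = 2, θ = 1.49: P(X<2.3) ≈ 0.457.
Too low — raise k to concentrate. Iterating converges to k ≈ 10.9.
Then θ = 1.49/(10.9−1) ≈ 0.15.

k ≈ 10.9, θ ≈ 0.15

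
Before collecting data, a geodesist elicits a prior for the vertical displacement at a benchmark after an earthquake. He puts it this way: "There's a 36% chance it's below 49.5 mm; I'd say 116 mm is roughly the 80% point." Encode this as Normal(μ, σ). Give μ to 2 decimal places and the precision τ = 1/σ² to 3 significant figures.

The p-quantile of Normal(μ,σ) is μ + z_p·σ, with z_{0.36} = -0.3585 and z_{0.8} = 0.8416.
Eliminate σ: μ = (z₂·x₁ − z₁·x₂)/(z₂ − z₁) = (0.8416·49.5 − (-0.3585)·116)/1.2 = 69.36.
Then σ = (x₂ − x₁)/(z₂ − z₁) = (116 − 49.5)/1.2 = 55.41.
Precision τ = 1/σ² = 1/55.41² = 0.000326.

μ = 69.36, τ = 0.000326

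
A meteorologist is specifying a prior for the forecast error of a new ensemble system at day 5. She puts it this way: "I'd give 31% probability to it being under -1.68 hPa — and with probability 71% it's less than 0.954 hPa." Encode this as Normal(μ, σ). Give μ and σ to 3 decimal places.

The p-quantile of Normal(μ,σ) is μ + z_p·σ, with z_{0.31} = -0.4959 and z_{0.71} = 0.5534.
Eliminate σ: μ = (z₂·x₁ − z₁·x₂)/(z₂ − z₁) = (0.5534·-1.68 − (-0.4959)·0.954)/1.049 = -0.435.
Then σ = (x₂ − x₁)/(z₂ − z₁) = (0.954 − -1.68)/1.049 = 2.510.

μ = -0.435, σ = 2.510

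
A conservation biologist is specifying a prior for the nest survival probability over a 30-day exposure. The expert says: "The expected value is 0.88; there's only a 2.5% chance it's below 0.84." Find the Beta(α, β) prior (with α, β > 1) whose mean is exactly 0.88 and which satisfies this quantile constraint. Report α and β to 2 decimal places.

With mean 0.88 fixed, write α = 0.88s, β = 0.12s where s = α+β.
Need P(θ < 0.84) = 0.025 under Beta(0.88s, 0.12s). Normal approximation: (q−m)/√(m(1−m)/s) ≈ z_{0.025} = -1.96, so s ≈ 0.88·0.12·(-1.96)²/(0.84−0.88)² = 253.5.
At s = 253.5: P(θ<0.84) ≈ 0.032. Adjusting to match 0.025 gives s ≈ 286.26.
So α = 0.88·286.26 ≈ 251.91, β = 0.12·286.26 ≈ 34.35.

α ≈ 251.91, β ≈ 34.35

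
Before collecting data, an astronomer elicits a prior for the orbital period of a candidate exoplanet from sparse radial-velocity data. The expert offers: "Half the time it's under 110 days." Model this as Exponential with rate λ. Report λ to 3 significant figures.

Exponential median = ln 2 / λ, so λ = ln 2 / 110.0 = 0.0063.

λ ≈ 0.0063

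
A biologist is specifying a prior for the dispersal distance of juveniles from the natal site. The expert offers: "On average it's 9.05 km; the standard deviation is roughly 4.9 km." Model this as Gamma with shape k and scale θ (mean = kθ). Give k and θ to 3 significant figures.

k ≈ 3.41, θ ≈ 2.65

For Gamma(k, scale θ): mean = kθ, variance = kθ², so CV = 1/√k.
CV = SD/mean = 4.9/9.05 = 0.5414, hence k = 1/CV² = 3.41.
Then θ = mean/k = 9.05/3.41 = 2.65.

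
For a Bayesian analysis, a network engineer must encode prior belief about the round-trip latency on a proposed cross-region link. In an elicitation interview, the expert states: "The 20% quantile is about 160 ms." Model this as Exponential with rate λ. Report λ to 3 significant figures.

λ ≈ 0.00139

P(T < 160.0) = 1 − e^(−λ·160.0) = 0.2, so λ = −ln(1−0.2)/160.0 = −ln(0.8)/160.0 = 0.00139.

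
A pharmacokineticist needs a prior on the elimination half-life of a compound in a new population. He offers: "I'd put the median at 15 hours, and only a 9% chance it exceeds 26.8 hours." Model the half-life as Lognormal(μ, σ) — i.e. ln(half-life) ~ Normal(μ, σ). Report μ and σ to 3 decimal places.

If T ~ Lognormal(μ,σ) then ln T ~ Normal(μ,σ), so the p-quantile of ln T is μ + z_p·σ.
ln(15) = 2.708 and ln(26.8) = 3.288; z_{0.5} = 0, z_{0.91} = 1.341.
σ = (3.288 − 2.708)/(1.341 − (0)) = 0.433.
μ = 2.708 − (0)·0.433 = 2.708.

μ ≈ 2.708, σ ≈ 0.433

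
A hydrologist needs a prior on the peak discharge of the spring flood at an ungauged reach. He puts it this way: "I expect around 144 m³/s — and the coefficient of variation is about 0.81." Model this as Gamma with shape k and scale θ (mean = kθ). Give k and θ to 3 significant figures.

For Gamma(k, scale θ): mean = kθ, variance = kθ², so CV = 1/√k.
CV = 0.81, hence k = 1/CV² = 1.52.
Then θ = mean/k = 144/1.52 = 94.5.

k ≈ 1.52, θ ≈ 94.5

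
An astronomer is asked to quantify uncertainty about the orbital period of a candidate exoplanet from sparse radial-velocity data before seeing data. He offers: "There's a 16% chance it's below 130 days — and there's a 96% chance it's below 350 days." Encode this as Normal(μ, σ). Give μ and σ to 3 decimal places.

The p-quantile of Normal(μ,σ) is μ + z_p·σ, with z_{0.16} = -0.9945 and z_{0.96} = 1.751.
Eliminate σ: μ = (z₂·x₁ − z₁·x₂)/(z₂ − z₁) = (1.751·130 − (-0.9945)·350)/2.745 = 209.697.
Then σ = (x₂ − x₁)/(z₂ − z₁) = (350 − 130)/2.745 = 80.142.

μ = 209.697, σ = 80.142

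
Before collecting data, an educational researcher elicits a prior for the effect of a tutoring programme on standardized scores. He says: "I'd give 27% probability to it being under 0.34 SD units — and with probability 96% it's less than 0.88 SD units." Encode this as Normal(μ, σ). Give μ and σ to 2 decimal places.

The p-quantile of Normal(μ,σ) is μ + z_p·σ, with z_{0.27} = -0.6128 and z_{0.96} = 1.751.
Eliminate σ: μ = (z₂·x₁ − z₁·x₂)/(z₂ − z₁) = (1.751·0.34 − (-0.6128)·0.88)/2.363 = 0.48.
Then σ = (x₂ − x₁)/(z₂ − z₁) = (0.88 − 0.34)/2.363 = 0.23.

μ = 0.48, σ = 0.23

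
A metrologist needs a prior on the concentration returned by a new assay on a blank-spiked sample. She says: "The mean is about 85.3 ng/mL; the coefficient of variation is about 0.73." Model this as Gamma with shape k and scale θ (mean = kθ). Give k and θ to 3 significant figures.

k ≈ 1.88, θ ≈ 45.5

For Gamma(k, scale θ): mean = kθ, variance = kθ², so CV = 1/√k.
CV = 0.73, hence k = 1/CV² = 1.88.
Then θ = mean/k = 85.3/1.88 = 45.5.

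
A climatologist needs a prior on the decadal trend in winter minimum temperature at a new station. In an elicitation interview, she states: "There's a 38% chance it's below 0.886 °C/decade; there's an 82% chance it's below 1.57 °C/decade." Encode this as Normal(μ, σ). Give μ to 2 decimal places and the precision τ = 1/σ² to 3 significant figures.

μ = 1.06, τ = 3.19

The p-quantile of Normal(μ,σ) is μ + z_p·σ, with z_{0.38} = -0.3055 and z_{0.82} = 0.9154.
Eliminate σ: μ = (z₂·x₁ − z₁·x₂)/(z₂ − z₁) = (0.9154·0.886 − (-0.3055)·1.57)/1.221 = 1.06.
Then σ = (x₂ − x₁)/(z₂ − z₁) = (1.57 − 0.886)/1.221 = 0.56.
Precision τ = 1/σ² = 1/0.5603² = 3.19.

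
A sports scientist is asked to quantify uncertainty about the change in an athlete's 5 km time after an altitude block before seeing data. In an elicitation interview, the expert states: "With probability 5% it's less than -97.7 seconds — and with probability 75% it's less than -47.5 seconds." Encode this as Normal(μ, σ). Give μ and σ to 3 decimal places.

For Normal(μ,σ), the p-quantile is μ + z_p·σ. Here z_{0.05} = -1.645, z_{0.75} = 0.6745.
So -97.7 = μ − 1.645σ and -47.5 = μ + 0.6745σ.
Subtracting: σ = (-47.5 − -97.7)/(0.6745 − (-1.645)) = 21.644.
Then μ = -97.7 − (-1.645)·21.644 = -62.099.

μ = -62.099, σ = 21.644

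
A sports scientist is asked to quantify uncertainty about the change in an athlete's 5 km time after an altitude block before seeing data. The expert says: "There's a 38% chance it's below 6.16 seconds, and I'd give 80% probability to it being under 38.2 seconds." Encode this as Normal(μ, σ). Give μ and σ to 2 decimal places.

μ = 14.69, σ = 27.93

For Normal(μ,σ), the p-quantile is μ + z_p·σ. Here z_{0.38} = -0.3055, z_{0.8} = 0.8416.
So 6.16 = μ − 0.3055σ and 38.2 = μ + 0.8416σ.
Subtracting: σ = (38.2 − 6.16)/(0.8416 − (-0.3055)) = 27.93.
Then μ = 6.16 − (-0.3055)·27.93 = 14.69.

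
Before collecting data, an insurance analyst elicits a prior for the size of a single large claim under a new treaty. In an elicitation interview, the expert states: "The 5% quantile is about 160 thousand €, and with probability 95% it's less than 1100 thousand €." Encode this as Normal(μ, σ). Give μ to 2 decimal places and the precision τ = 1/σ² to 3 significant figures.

μ = 630.00, τ = 1.22e-05

The p-quantile of Normal(μ,σ) is μ + z_p·σ, with z_{0.05} = -1.645 and z_{0.95} = 1.645.
Eliminate σ: μ = (z₂·x₁ − z₁·x₂)/(z₂ − z₁) = (1.645·160 − (-1.645)·1100)/3.29 = 630.00.
Then σ = (x₂ − x₁)/(z₂ − z₁) = (1100 − 160)/3.29 = 285.74.
Precision τ = 1/σ² = 1/285.7² = 1.22e-05.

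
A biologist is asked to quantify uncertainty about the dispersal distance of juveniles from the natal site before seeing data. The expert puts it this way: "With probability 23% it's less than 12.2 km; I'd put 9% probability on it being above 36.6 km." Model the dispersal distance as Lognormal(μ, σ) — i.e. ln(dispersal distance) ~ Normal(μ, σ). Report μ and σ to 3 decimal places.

If T ~ Lognormal(μ,σ) then ln T ~ Normal(μ,σ), so the p-quantile of ln T is μ + z_p·σ.
ln(12.2) = 2.501 and ln(36.6) = 3.6; z_{0.23} = -0.7388, z_{0.91} = 1.341.
σ = (3.6 − 2.501)/(1.341 − (-0.7388)) = 0.528.
μ = 2.501 − (-0.7388)·0.528 = 2.892.

μ ≈ 2.892, σ ≈ 0.528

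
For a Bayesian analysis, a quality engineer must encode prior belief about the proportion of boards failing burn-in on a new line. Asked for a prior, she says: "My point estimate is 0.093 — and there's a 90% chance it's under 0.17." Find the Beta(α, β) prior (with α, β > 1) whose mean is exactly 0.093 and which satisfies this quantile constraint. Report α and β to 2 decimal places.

With mean 0.093 fixed, write α = 0.093s, β = 0.907s where s = α+β.
Need P(θ < 0.17) = 0.9 under Beta(0.093s, 0.907s). Normal approximation: (q−m)/√(m(1−m)/s) ≈ z_{0.9} = 1.28, so s ≈ 0.093·0.907·(1.28)²/(0.17−0.093)² = 23.4.
At s = 23.4: P(θ<0.17) ≈ 0.893. Adjusting to match 0.9 gives s ≈ 25.50.
So α = 0.093·25.50 ≈ 2.37, β = 0.907·25.50 ≈ 23.12.

α ≈ 2.37, β ≈ 23.12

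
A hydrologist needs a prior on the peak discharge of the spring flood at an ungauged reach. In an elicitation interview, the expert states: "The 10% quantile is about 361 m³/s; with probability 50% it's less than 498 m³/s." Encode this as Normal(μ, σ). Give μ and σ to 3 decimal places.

μ = 498.000, σ = 106.902

The p-quantile of Normal(μ,σ) is μ + z_p·σ, with z_{0.1} = -1.282 and z_{0.5} = 0.
Eliminate σ: μ = (z₂·x₁ − z₁·x₂)/(z₂ − z₁) = (0·361 − (-1.282)·498)/1.282 = 498.000.
Then σ = (x₂ − x₁)/(z₂ − z₁) = (498 − 361)/1.282 = 106.902.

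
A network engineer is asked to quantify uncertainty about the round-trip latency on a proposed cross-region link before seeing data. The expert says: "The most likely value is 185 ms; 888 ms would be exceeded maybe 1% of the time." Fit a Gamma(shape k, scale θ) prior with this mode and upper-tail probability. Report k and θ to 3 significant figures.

Gamma(k,θ) with k>1 has mode (k−1)θ, so θ = 185/(k−1).
Need P(X < 888) = 0.99 with θ tied to k this way. Start at k = 2, θ = 185: P(X<888) ≈ 0.952.
Too low — raise k to concentrate. Iterating converges to k ≈ 2.61.
Then θ = 185/(2.61−1) ≈ 115.

k ≈ 2.61, θ ≈ 115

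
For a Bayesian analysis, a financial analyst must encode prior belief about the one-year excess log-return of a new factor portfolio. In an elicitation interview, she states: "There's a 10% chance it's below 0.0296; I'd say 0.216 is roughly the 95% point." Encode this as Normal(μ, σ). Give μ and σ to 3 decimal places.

The p-quantile of Normal(μ,σ) is μ + z_p·σ, with z_{0.1} = -1.282 and z_{0.95} = 1.645.
Eliminate σ: μ = (z₂·x₁ − z₁·x₂)/(z₂ − z₁) = (1.645·0.0296 − (-1.282)·0.216)/2.926 = 0.111.
Then σ = (x₂ − x₁)/(z₂ − z₁) = (0.216 − 0.0296)/2.926 = 0.064.

μ = 0.111, σ = 0.064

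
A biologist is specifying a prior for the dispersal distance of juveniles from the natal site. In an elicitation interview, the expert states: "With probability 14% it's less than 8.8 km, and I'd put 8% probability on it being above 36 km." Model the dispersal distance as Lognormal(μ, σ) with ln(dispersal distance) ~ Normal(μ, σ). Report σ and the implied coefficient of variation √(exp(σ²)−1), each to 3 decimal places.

σ ≈ 0.567, CV ≈ 0.616

If T ~ Lognormal(μ,σ) then ln T ~ Normal(μ,σ), so the p-quantile of ln T is μ + z_p·σ.
ln(8.8) = 2.175 and ln(36) = 3.584; z_{0.14} = -1.08, z_{0.92} = 1.405.
σ = (3.584 − 2.175)/(1.405 − (-1.08)) = 0.567.
μ = 2.175 − (-1.08)·0.567 = 2.787.
CV = √(exp(σ²)−1) = √(exp(0.3213)−1) = 0.616.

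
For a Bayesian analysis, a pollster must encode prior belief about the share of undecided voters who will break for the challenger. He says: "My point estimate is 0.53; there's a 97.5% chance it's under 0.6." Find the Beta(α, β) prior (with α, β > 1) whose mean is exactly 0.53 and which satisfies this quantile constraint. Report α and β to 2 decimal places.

With mean 0.53 fixed, write α = 0.53s, β = 0.47s where s = α+β.
Need P(θ < 0.6) = 0.975 under Beta(0.53s, 0.47s). Normal approximation: (q−m)/√(m(1−m)/s) ≈ z_{0.975} = 1.96, so s ≈ 0.53·0.47·(1.96)²/(0.6−0.53)² = 195.3.
At s = 195.3: P(θ<0.6) ≈ 0.976. Adjusting to match 0.975 gives s ≈ 192.22.
So α = 0.53·192.22 ≈ 101.87, β = 0.47·192.22 ≈ 90.34.

α ≈ 101.87, β ≈ 90.34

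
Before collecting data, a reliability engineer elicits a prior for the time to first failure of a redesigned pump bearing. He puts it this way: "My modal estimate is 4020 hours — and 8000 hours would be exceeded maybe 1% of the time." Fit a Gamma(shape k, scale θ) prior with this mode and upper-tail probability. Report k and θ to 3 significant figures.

k ≈ 11.4, θ ≈ 387

Gamma(k,θ) with k>1 has mode (k−1)θ, so θ = 4020/(k−1).
Need P(X < 8000) = 0.99 with θ tied to k this way. Start at k = 2, θ = 4020: P(X<8000) ≈ 0.591.
Too low — raise k to concentrate. Iterating converges to k ≈ 11.4.
Then θ = 4020/(11.4−1) ≈ 387.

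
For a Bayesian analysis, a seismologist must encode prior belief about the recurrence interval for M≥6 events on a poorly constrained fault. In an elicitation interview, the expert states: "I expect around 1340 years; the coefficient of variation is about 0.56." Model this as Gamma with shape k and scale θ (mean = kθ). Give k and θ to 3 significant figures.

For Gamma(k, scale θ): mean = kθ, variance = kθ², so CV = 1/√k.
CV = 0.56, hence k = 1/CV² = 3.19.
Then θ = mean/k = 1340/3.19 = 420.

k ≈ 3.19, θ ≈ 420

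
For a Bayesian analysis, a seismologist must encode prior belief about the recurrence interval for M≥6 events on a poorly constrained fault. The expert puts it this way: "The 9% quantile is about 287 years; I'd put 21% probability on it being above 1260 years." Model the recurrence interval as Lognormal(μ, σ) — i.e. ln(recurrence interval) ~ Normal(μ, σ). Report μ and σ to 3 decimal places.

μ ≈ 6.583, σ ≈ 0.689

If T ~ Lognormal(μ,σ) then ln T ~ Normal(μ,σ), so the p-quantile of ln T is μ + z_p·σ.
ln(287) = 5.659 and ln(1260) = 7.139; z_{0.09} = -1.341, z_{0.79} = 0.8064.
σ = (7.139 − 5.659)/(0.8064 − (-1.341)) = 0.689.
μ = 5.659 − (-1.341)·0.689 = 6.583.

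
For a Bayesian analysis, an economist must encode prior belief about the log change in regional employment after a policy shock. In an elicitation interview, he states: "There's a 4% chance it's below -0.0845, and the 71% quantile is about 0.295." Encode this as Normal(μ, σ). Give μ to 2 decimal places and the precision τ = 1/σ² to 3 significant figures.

μ = 0.20, τ = 36.9

The p-quantile of Normal(μ,σ) is μ + z_p·σ, with z_{0.04} = -1.751 and z_{0.71} = 0.5534.
Eliminate σ: μ = (z₂·x₁ − z₁·x₂)/(z₂ − z₁) = (0.5534·-0.0845 − (-1.751)·0.295)/2.304 = 0.20.
Then σ = (x₂ − x₁)/(z₂ − z₁) = (0.295 − -0.0845)/2.304 = 0.16.
Precision τ = 1/σ² = 1/0.1647² = 36.9.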